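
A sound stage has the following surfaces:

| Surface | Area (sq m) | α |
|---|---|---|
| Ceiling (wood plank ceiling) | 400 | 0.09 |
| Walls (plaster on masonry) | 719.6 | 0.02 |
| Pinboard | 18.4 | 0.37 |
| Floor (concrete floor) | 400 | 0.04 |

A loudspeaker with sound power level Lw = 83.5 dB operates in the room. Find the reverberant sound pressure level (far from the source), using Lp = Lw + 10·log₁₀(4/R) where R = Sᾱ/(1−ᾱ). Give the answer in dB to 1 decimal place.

A = 73.200 sabins; S = 1538.0 sq m.
ᾱ = 0.0476, so room constant R = A/(1−ᾱ) = 76.858 sq m.
Lp = Lw + 10 log₁₀(4/R) = 83.5 -12.84 = 70.7 dB.

70.7 dB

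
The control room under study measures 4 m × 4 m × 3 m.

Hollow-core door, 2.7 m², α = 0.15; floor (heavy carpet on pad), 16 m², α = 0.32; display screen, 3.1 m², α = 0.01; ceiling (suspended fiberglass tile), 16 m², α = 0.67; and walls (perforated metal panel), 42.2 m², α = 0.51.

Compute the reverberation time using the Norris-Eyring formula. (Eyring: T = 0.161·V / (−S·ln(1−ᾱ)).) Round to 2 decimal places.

0.15 seconds

S = Σ Sᵢ = 80.0 m².
Absorption A = 2.7×0.15 + 16×0.32 + 3.1×0.01 + 16×0.67 + 42.2×0.51 = 37.798 sabins.
Mean coefficient ᾱ = A/S = 0.4725.
−S·ln(1−ᾱ) = −80.0 × ln(1 − 0.4725) = 51.169.
V = 4 × 4 × 3 = 48 m³.
RT60 = 0.161 × 48 / 51.169 = 0.15 s.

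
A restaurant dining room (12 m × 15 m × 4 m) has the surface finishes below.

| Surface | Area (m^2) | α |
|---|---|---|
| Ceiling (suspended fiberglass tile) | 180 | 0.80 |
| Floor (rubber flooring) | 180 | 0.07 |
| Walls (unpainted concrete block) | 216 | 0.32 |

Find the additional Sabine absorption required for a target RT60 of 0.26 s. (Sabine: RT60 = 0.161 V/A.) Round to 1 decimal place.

Summing Sᵢαᵢ: 144.000 + 12.600 + 69.120 → A₁ = 225.720 sabins.
For T = 0.26 s, need A₂ = 0.161·V/T = 0.161·720/0.26 = 445.846 sabins.
Additional absorption ΔA = 445.846 − 225.720 = 220.1 sabins.

220.1 sabins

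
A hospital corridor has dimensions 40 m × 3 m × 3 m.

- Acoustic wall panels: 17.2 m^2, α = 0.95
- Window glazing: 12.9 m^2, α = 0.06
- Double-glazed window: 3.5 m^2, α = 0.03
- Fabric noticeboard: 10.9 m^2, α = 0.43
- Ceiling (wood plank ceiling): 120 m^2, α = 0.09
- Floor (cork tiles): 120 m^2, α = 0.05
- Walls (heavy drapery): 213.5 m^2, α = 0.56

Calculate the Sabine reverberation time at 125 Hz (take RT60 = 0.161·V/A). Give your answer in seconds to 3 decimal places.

0.366 s

Total absorption A = 17.2×0.95 + 12.9×0.06 + 3.5×0.03 + 10.9×0.43 + 120×0.09 + 120×0.05 + 213.5×0.56
  = 16.340 + 0.774 + 0.105 + 4.687 + 10.800 + 6.000 + 119.560 = 158.266 m^2 sabins.
V = 40·3·3 = 360 m³.
T = 0.161 V/A = 0.161·360/158.266 = 0.366 s.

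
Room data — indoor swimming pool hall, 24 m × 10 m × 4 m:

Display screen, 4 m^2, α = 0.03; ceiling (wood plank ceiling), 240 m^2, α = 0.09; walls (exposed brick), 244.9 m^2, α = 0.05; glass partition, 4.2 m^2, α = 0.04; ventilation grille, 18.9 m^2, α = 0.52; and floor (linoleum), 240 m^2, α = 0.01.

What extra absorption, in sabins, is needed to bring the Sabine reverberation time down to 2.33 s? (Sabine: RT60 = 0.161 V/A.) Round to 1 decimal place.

Total absorption A₁ = 4×0.03 + 240×0.09 + 244.9×0.05 + 4.2×0.04 + 18.9×0.52 + 240×0.01
  = 0.120 + 21.600 + 12.245 + 0.168 + 9.828 + 2.400 = 46.361 m^2 sabins.
Target A₂ = 0.161·960/2.33 = 66.335 sabins (V = 960 m³).
Shortfall: 66.335 − 46.361 = 20.0 sabins.

20.0 sabins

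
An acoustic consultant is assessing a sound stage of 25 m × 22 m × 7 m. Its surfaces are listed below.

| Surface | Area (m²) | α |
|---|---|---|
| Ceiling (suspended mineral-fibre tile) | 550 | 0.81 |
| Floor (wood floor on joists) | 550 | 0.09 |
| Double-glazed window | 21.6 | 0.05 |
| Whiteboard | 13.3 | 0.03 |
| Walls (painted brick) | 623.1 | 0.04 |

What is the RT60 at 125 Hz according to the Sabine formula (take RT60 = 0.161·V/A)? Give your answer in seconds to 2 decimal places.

1.19 s

Summing Sᵢαᵢ: 445.500 + 49.500 + 1.080 + 0.399 + 24.924 → A = 521.403 sabins.
Volume V = 25 × 22 × 7 = 3850 m³.
T = 0.161 V/A = 0.161·3850/521.403 = 1.19 s.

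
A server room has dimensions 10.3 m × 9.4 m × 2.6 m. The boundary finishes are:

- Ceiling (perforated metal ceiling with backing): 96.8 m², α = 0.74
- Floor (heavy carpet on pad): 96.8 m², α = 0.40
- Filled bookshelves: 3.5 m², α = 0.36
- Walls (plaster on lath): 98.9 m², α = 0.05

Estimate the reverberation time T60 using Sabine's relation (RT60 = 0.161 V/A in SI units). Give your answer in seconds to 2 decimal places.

0.35 s

A = Σ Sᵢαᵢ = 96.8·0.74 + 96.8·0.40 + 3.5·0.36 + 98.9·0.05 = 116.557 sabins.
Volume V = 10.3 × 9.4 × 2.6 = 251.732 m³.
Sabine: RT60 = 0.161 × 251.732 / 116.557 = 0.35 s.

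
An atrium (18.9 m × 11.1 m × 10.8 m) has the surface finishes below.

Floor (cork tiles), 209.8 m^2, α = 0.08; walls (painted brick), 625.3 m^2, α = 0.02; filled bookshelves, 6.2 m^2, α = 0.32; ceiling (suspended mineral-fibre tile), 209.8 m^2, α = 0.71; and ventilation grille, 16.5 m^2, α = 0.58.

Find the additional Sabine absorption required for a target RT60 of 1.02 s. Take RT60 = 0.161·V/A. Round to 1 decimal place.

Total absorption A₁ = 209.8·0.08 + 625.3·0.02 + 6.2·0.32 + 209.8·0.71 + 16.5·0.58
  = 16.784 + 12.506 + 1.984 + 148.958 + 9.570 = 189.802 m^2 sabins.
V = 2265.732 m³. Required absorption A₂ = 0.161 × 2265.732 / 1.02 = 357.630 sabins.
ΔA = A₂ − A₁ = 357.630 − 189.802 = 167.8 sabins.

167.8 sabins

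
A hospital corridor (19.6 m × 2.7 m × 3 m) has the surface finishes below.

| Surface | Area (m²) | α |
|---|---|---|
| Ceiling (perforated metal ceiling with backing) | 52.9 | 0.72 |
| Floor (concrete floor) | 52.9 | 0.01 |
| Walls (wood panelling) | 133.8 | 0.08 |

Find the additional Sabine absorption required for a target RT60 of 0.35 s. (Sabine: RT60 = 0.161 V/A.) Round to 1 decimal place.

Equivalent absorption area: A₁ = 52.9·0.72 + 52.9·0.01 + 133.8·0.08 = 49.321 m².
For T = 0.35 s, need A₂ = 0.161·V/T = 0.161·158.76/0.35 = 73.030 sabins.
Shortfall: 73.030 − 49.321 = 23.7 sabins.

23.7 sabins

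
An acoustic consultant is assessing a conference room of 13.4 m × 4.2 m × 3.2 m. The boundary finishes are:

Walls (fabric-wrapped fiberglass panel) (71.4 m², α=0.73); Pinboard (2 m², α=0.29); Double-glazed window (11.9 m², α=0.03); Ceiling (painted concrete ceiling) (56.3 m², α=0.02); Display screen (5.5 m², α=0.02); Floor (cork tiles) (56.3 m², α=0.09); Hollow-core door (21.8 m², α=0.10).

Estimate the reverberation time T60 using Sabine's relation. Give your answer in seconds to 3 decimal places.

Total absorption A = 71.4*0.73 + 2*0.29 + 11.9*0.03 + 56.3*0.02 + 5.5*0.02 + 56.3*0.09 + 21.8*0.10
  = 52.122 + 0.580 + 0.357 + 1.126 + 0.110 + 5.067 + 2.180 = 61.542 m² sabins.
V = 13.4·4.2·3.2 = 180.096 m³.
T = 0.161 V/A = 0.161·180.096/61.542 = 0.471 s.

0.471 sec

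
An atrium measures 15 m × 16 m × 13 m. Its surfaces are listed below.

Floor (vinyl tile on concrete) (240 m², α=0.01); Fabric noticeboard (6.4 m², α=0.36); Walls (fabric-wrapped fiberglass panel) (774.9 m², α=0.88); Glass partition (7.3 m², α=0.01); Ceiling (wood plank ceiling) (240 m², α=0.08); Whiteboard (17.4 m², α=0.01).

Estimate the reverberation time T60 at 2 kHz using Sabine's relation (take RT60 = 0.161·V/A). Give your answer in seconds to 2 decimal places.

0.71 s

Total absorption A = 240×0.01 + 6.4×0.36 + 774.9×0.88 + 7.3×0.01 + 240×0.08 + 17.4×0.01
  = 2.400 + 2.304 + 681.912 + 0.073 + 19.200 + 0.174 = 706.063 m² sabins.
V = 15·16·13 = 3120 m³.
T = 0.161 V/A = 0.161·3120/706.063 = 0.71 s.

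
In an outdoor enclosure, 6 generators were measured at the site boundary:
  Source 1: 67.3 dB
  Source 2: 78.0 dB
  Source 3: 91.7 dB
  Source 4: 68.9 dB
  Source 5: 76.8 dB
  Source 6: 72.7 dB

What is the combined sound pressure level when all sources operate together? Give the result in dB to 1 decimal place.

Sum in the linear (power) domain: Σ 10^(Lᵢ/10) = 10^(67.3/10) + 10^(78.0/10) + 10^(91.7/10) + 10^(68.9/10) + 10^(76.8/10) + 10^(72.7/10) = 1.622e+09.
Combined level = 10 log₁₀(1.622e+09) = 92.1 dB.

92.1 dB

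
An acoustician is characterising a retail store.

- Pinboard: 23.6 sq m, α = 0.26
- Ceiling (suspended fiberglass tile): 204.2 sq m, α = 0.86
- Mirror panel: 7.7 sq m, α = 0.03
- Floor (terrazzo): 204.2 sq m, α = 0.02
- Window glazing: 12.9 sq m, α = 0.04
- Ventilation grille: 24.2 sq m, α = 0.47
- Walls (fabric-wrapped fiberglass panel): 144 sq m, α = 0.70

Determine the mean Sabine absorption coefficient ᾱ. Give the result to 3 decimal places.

S = Σ Sᵢ = 23.6 + 204.2 + 7.7 + 204.2 + 12.9 + 24.2 + 144 = 620.8 sq m.
Σ(Sᵢαᵢ) = 23.6×0.26 + 204.2×0.86 + 7.7×0.03 + 204.2×0.02 + 12.9×0.04 + 24.2×0.47 + 144×0.70 = 298.753.
ᾱ = 298.753 / 620.8 = 0.481.

0.481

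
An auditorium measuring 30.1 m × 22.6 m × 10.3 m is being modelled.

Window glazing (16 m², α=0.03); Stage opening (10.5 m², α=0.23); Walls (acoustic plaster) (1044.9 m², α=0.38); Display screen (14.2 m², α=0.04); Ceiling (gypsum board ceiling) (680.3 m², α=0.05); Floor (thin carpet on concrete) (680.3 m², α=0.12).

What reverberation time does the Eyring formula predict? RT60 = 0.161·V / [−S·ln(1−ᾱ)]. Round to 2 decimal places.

1.95 seconds

Total surface area S = 16 + 10.5 + 1044.9 + 14.2 + 680.3 + 680.3 = 2446.2 m².
Σ(Sᵢαᵢ) = 16×0.03 + 10.5×0.23 + 1044.9×0.38 + 14.2×0.04 + 680.3×0.05 + 680.3×0.12 = 516.176.
ᾱ = 516.176 / 2446.2 = 0.2110.
−S·ln(1−ᾱ) = −2446.2 × ln(1 − 0.2110) = 579.722.
V = 30.1 × 22.6 × 10.3 = 7006.678 m³.
T = 0.161·V/[−S·ln(1−ᾱ)] = 0.161·7006.678/579.722 = 1.95 s.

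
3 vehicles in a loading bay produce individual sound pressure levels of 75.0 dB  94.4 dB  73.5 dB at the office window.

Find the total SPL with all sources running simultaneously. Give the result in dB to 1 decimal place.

Converting to relative power and adding: 10^(75.0/10) + 10^(94.4/10) + 10^(73.5/10) = 2.808e+09.
Combined level = 10 log₁₀(2.808e+09) = 94.5 dB.

94.5 dB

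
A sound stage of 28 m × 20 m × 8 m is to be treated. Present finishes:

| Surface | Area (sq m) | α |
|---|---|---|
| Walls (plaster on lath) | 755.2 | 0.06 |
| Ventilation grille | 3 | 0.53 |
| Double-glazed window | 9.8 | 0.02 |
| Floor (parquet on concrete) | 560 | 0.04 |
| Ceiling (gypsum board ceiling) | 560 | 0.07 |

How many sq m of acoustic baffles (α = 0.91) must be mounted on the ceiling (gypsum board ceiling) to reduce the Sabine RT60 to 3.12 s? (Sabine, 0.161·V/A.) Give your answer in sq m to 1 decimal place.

Total absorption A₁ = 755.2·0.06 + 3·0.53 + 9.8·0.02 + 560·0.04 + 560·0.07
  = 45.312 + 1.590 + 0.196 + 22.400 + 39.200 = 108.698 sq m sabins.
V = 4480 m³. Target absorption A₂ = 0.161 × 4480 / 3.12 = 231.179 sabins.
ΔA needed = 231.179 − 108.698 = 122.481 sabins.
Each sq m of panel replacing the ceiling (gypsum board ceiling) adds (0.91 − 0.07) = 0.84 sabins.
Panel area = 122.481 / 0.84 = 145.8 sq m.

145.8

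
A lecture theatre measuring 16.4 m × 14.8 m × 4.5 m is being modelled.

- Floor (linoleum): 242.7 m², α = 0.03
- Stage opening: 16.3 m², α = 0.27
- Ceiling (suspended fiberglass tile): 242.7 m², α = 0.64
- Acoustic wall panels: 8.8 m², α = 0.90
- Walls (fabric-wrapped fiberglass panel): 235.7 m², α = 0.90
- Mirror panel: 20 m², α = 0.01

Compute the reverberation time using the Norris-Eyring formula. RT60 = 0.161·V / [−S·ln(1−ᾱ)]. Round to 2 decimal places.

S = Σ Sᵢ = 766.2 m².
Absorption A = 242.7×0.03 + 16.3×0.27 + 242.7×0.64 + 8.8×0.90 + 235.7×0.90 + 20×0.01 = 387.260 sabins.
ᾱ = 387.260 / 766.2 = 0.5054.
Eyring denominator: −S ln(1−ᾱ) = 539.409.
V = 16.4 × 14.8 × 4.5 = 1092.24 m³.
RT60 = 0.161 × 1092.24 / 539.409 = 0.33 s.

0.33 s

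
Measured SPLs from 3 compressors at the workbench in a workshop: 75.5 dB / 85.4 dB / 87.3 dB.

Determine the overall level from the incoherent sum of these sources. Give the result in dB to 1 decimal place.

Converting to relative power and adding: 10^(75.5/10) + 10^(85.4/10) + 10^(87.3/10) = 9.192e+08.
Back to dB: 10·log₁₀ Σ = 89.6 dB.

89.6 dB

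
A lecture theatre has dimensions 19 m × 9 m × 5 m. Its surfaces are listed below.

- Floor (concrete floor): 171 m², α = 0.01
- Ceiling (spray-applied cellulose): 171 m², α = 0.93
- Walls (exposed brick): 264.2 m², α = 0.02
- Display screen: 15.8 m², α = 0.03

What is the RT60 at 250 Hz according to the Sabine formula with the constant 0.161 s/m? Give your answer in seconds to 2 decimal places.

0.83 sec

A = Σ Sᵢαᵢ = 171·0.01 + 171·0.93 + 264.2·0.02 + 15.8·0.03 = 166.498 sabins.
V = 19·9·5 = 855 m³.
T = 0.161 V/A = 0.161·855/166.498 = 0.83 s.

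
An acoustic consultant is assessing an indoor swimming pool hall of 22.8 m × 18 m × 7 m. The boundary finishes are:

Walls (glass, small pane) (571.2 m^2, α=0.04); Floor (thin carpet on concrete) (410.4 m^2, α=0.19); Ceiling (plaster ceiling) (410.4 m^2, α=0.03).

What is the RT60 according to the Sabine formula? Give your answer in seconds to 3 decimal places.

Equivalent absorption area: A = 571.2·0.04 + 410.4·0.19 + 410.4·0.03 = 113.136 m^2.
Volume V = 22.8 × 18 × 7 = 2872.8 m³.
T = 0.161 V/A = 0.161·2872.8/113.136 = 4.088 s.

4.088 seconds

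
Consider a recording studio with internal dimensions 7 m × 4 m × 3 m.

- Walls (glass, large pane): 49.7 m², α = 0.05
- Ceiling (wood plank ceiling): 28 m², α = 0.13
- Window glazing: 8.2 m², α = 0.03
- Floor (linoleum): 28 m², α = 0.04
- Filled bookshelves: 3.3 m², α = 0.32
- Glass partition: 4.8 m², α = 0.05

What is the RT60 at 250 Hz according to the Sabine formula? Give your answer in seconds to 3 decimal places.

A = Σ Sᵢαᵢ = 49.7×0.05 + 28×0.13 + 8.2×0.03 + 28×0.04 + 3.3×0.32 + 4.8×0.05 = 8.787 sabins.
V = 7·4·3 = 84 m³.
T = 0.161 V/A = 0.161·84/8.787 = 1.539 s.

1.539 s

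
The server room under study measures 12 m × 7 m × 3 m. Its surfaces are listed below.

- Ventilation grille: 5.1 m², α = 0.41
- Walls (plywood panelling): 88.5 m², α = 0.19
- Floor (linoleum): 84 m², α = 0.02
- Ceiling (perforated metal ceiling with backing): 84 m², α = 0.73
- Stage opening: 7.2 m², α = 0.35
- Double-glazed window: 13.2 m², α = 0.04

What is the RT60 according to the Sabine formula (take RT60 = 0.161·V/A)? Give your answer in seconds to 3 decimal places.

A = Σ Sᵢαᵢ = 5.1*0.41 + 88.5*0.19 + 84*0.02 + 84*0.73 + 7.2*0.35 + 13.2*0.04 = 84.954 sabins.
V = 12·7·3 = 252 m³.
Sabine: RT60 = 0.161 × 252 / 84.954 = 0.478 s.

0.478 sec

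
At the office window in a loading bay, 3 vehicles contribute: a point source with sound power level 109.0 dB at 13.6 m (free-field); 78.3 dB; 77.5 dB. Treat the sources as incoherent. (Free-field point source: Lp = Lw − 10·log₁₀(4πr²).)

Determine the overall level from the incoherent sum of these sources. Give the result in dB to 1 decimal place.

Source at 13.6 m: Lp = 109.0 − 10·log₁₀(4π·13.6²) = 109.0 − 10·log₁₀(2324.276) = 75.3 dB.
Converting to relative power and adding: 10^(75.3/10) + 10^(78.3/10) + 10^(77.5/10) = 1.577e+08.
Back to dB: 10·log₁₀ Σ = 82.0 dB.

82.0 dB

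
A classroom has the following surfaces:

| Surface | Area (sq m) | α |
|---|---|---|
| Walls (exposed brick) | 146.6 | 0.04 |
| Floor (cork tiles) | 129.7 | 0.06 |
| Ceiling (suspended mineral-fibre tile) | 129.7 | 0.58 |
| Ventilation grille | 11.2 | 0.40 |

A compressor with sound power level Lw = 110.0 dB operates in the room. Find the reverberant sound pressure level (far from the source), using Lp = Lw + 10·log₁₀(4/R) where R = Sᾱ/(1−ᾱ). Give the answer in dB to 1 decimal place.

Σ(Sᵢαᵢ) = 146.6·0.04 + 129.7·0.06 + 129.7·0.58 + 11.2·0.40 = 93.352; total area S = 417.2 sq m.
ᾱ = 93.352/417.2 = 0.2238; R = Sᾱ/(1−ᾱ) = 93.352/(1−0.2238) = 120.268 sq m.
Lp = Lw + 10 log₁₀(4/R) = 110.0 -14.78 = 95.2 dB.

95.2 dB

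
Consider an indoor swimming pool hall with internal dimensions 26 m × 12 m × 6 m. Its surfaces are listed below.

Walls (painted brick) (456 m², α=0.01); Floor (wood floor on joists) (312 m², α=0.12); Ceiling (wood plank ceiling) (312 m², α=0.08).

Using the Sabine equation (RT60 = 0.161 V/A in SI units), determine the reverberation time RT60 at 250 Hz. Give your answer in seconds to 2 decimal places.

Summing Sᵢαᵢ: 4.560 + 37.440 + 24.960 → A = 66.960 sabins.
V = 26·12·6 = 1872 m³.
RT60 = 0.161 · V / A = 0.161 × 1872 / 66.960 = 4.50 s.

4.50 s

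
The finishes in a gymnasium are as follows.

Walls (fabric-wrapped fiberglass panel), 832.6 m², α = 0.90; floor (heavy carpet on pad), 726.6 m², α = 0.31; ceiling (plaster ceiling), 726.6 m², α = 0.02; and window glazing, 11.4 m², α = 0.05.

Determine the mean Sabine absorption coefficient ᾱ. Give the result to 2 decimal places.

0.43

Total surface area S = 2297.2 m².
Weighted sum Σ Sα = 989.688.
ᾱ = 989.688 / 2297.2 = 0.43.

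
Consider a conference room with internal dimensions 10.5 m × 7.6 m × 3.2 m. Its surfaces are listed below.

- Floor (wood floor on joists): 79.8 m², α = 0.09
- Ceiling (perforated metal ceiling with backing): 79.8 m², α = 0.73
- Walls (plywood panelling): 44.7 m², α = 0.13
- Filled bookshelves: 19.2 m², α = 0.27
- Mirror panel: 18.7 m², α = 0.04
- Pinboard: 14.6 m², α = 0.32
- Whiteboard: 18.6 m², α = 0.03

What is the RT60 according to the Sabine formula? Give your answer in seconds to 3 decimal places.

0.499 sec

Equivalent absorption area: A = 79.8×0.09 + 79.8×0.73 + 44.7×0.13 + 19.2×0.27 + 18.7×0.04 + 14.6×0.32 + 18.6×0.03 = 82.409 m².
Volume V = 10.5 × 7.6 × 3.2 = 255.36 m³.
T = 0.161 V/A = 0.161·255.36/82.409 = 0.499 s.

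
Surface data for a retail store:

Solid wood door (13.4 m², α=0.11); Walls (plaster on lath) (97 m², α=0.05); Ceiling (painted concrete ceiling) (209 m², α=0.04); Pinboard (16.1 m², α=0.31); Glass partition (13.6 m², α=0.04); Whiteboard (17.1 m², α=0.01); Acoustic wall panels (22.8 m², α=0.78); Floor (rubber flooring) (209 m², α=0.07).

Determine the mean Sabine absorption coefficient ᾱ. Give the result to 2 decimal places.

0.09

Total surface area S = 598.0 m².
A = 13.4*0.11 + 97*0.05 + 209*0.04 + 16.1*0.31 + 13.6*0.04 + 17.1*0.01 + 22.8*0.78 + 209*0.07 = 52.804 sabins.
ᾱ = 52.804 / 598.0 = 0.09.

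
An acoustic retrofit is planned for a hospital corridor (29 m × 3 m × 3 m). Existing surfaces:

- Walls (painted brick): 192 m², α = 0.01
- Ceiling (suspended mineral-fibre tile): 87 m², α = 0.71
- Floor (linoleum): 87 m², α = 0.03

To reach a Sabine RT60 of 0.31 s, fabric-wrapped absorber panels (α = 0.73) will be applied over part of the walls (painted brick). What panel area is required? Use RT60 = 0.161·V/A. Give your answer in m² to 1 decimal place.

A₁ = Σ Sᵢαᵢ = 192×0.01 + 87×0.71 + 87×0.03 = 66.300 sabins.
Required A₂ = 0.161·261/0.31 = 135.552 sabins.
ΔA needed = 135.552 − 66.300 = 69.252 sabins.
Net gain per m²: Δα = 0.73 − 0.01 = 0.72.
Area = ΔA/Δα = 69.252/0.72 = 96.2 m².

96.2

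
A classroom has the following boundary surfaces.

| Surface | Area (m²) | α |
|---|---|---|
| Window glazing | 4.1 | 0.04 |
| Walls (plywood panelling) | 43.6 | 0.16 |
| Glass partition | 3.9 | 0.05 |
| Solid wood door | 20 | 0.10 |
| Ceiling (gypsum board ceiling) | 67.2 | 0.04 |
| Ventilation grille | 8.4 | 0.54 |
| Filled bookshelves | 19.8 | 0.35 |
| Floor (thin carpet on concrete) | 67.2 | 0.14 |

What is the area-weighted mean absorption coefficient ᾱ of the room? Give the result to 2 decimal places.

0.14

Total surface area S = 234.2 m².
A = 4.1×0.04 + 43.6×0.16 + 3.9×0.05 + 20×0.10 + 67.2×0.04 + 8.4×0.54 + 19.8×0.35 + 67.2×0.14 = 32.897 sabins.
ᾱ = A/S = 0.14.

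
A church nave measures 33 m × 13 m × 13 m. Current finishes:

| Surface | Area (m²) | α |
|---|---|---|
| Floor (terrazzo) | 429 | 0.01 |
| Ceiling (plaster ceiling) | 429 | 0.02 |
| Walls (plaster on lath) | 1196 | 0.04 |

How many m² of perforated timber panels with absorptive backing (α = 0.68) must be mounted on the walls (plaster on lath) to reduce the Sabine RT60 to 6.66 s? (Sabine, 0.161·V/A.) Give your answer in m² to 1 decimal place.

A₁ = Σ Sᵢαᵢ = 429×0.01 + 429×0.02 + 1196×0.04 = 60.710 sabins.
V = 5577 m³. Target absorption A₂ = 0.161 × 5577 / 6.66 = 134.819 sabins.
Absorption to add: 134.819 − 60.710 = 74.109 sabins.
Each m² of panel replacing the walls (plaster on lath) adds (0.68 − 0.04) = 0.64 sabins.
Area = ΔA/Δα = 74.109/0.64 = 115.8 m².

115.8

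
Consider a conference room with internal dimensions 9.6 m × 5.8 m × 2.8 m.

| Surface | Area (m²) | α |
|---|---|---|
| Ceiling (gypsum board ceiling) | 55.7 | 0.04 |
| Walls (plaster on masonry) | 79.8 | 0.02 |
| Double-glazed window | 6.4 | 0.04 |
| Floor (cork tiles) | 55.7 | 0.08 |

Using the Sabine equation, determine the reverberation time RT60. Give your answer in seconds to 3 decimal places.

A = Σ Sᵢαᵢ = 55.7·0.04 + 79.8·0.02 + 6.4·0.04 + 55.7·0.08 = 8.536 sabins.
Room volume: 155.904 m³.
T = 0.161 V/A = 0.161·155.904/8.536 = 2.941 s.

2.941 sec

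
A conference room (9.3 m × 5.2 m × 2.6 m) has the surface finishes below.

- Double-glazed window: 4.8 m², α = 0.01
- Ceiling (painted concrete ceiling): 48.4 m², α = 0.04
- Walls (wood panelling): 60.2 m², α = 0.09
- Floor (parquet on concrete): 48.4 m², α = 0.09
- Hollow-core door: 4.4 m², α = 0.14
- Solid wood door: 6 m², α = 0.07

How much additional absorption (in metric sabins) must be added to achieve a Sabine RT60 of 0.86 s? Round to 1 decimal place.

10.7 sabins

Summing Sᵢαᵢ: 0.048 + 1.936 + 5.418 + 4.356 + 0.616 + 0.420 → A₁ = 12.794 sabins.
For T = 0.86 s, need A₂ = 0.161·V/T = 0.161·125.736/0.86 = 23.539 sabins.
ΔA = A₂ − A₁ = 23.539 − 12.794 = 10.7 sabins.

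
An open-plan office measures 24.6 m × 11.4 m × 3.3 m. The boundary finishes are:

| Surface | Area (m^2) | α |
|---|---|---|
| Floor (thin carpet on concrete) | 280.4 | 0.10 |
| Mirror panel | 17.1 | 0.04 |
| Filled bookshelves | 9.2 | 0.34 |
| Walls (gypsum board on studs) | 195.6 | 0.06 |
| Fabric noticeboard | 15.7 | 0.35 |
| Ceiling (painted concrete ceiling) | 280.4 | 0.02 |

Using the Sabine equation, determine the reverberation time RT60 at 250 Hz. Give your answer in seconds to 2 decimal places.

2.72 sec

Equivalent absorption area: A = 280.4·0.10 + 17.1·0.04 + 9.2·0.34 + 195.6·0.06 + 15.7·0.35 + 280.4·0.02 = 54.691 m^2.
Room volume: 925.452 m³.
T = 0.161 V/A = 0.161·925.452/54.691 = 2.72 s.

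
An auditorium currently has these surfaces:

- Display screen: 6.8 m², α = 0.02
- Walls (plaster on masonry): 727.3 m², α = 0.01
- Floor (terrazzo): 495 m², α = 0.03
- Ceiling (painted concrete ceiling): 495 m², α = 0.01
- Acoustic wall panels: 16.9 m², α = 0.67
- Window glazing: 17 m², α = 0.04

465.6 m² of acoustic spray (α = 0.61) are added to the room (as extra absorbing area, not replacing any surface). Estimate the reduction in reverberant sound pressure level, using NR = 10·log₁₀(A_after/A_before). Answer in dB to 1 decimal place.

Equivalent absorption area: A_before = 6.8*0.02 + 727.3*0.01 + 495*0.03 + 495*0.01 + 16.9*0.67 + 17*0.04 = 39.212 m².
Treatment contributes 465.6·0.61 = 284.016 sabins.
New total A_after = 323.228 sabins.
Reduction = 10 log₁₀(A_after/A_before) = 10 log₁₀(8.2431) = 9.2 dB.

9.2 dB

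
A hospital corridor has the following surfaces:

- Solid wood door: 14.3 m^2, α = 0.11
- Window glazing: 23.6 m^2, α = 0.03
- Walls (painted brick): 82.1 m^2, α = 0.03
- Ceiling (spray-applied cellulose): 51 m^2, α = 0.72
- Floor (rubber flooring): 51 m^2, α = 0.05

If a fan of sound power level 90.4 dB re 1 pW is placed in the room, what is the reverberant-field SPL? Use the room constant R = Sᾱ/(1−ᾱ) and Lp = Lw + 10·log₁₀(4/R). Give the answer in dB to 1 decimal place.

79.0 dB

A = 44.014 sabins; S = 222.0 m^2.
ᾱ = 44.014/222.0 = 0.1983; R = Sᾱ/(1−ᾱ) = 44.014/(1−0.1983) = 54.901 m^2.
Lp = 90.4 + 10·log₁₀(4/54.901) = 90.4 + (-11.38) = 79.0 dB.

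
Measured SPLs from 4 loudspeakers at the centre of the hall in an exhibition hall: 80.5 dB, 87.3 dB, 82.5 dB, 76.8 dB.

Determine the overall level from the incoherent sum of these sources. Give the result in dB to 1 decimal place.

89.4 dB

Sum in the linear (power) domain: Σ 10^(Lᵢ/10) = 10^(80.5/10) + 10^(87.3/10) + 10^(82.5/10) + 10^(76.8/10) = 8.749e+08.
Back to dB: 10·log₁₀ Σ = 89.4 dB.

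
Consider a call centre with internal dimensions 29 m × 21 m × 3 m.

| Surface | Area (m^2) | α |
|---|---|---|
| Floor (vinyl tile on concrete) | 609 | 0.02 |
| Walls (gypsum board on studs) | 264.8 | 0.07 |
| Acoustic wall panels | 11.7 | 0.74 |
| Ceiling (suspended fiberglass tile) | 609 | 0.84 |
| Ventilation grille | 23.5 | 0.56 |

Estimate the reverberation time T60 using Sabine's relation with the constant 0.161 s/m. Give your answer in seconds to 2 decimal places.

A = Σ Sᵢαᵢ = 609*0.02 + 264.8*0.07 + 11.7*0.74 + 609*0.84 + 23.5*0.56 = 564.094 sabins.
Volume V = 29 × 21 × 3 = 1827 m³.
T = 0.161 V/A = 0.161·1827/564.094 = 0.52 s.

0.52 sec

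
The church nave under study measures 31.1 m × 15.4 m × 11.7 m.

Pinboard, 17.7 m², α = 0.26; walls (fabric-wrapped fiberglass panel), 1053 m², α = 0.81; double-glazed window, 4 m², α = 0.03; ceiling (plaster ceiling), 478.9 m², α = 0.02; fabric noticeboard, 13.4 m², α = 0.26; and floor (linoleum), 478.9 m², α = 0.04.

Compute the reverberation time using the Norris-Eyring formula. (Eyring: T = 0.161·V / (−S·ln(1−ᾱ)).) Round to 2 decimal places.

0.77 s

S = Σ Sᵢ = 2045.9 m².
Σ(Sᵢαᵢ) = 17.7·0.26 + 1053·0.81 + 4·0.03 + 478.9·0.02 + 13.4·0.26 + 478.9·0.04 = 889.870.
Mean coefficient ᾱ = A/S = 0.4350.
−S·ln(1−ᾱ) = −2045.9 × ln(1 − 0.4350) = 1168.065.
V = 31.1 × 15.4 × 11.7 = 5603.598 m³.
T = 0.161·V/[−S·ln(1−ᾱ)] = 0.161·5603.598/1168.065 = 0.77 s.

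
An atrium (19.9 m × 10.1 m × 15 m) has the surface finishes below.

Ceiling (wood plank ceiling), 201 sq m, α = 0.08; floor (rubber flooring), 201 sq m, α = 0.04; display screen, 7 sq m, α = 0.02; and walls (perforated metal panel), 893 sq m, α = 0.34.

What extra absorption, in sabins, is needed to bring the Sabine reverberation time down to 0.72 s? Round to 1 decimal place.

346.3 sabins

A₁ = Σ Sᵢαᵢ = 201×0.08 + 201×0.04 + 7×0.02 + 893×0.34 = 327.880 sabins.
Target A₂ = 0.161·3014.85/0.72 = 674.154 sabins (V = 3014.85 m³).
ΔA = A₂ − A₁ = 674.154 − 327.880 = 346.3 sabins.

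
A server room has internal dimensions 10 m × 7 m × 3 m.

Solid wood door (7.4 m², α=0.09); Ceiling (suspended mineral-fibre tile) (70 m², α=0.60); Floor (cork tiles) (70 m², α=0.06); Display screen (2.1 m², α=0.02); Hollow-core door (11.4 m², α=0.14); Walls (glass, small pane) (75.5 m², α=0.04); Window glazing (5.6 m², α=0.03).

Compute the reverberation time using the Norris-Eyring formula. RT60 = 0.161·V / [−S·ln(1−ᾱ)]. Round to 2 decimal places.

0.58 seconds

S = Σ Sᵢ = 242.0 m².
Σ(Sᵢαᵢ) = 7.4×0.09 + 70×0.60 + 70×0.06 + 2.1×0.02 + 11.4×0.14 + 75.5×0.04 + 5.6×0.03 = 51.692.
Mean coefficient ᾱ = A/S = 0.2136.
−S·ln(1−ᾱ) = −242.0 × ln(1 − 0.2136) = 58.150.
V = 10 × 7 × 3 = 210 m³.
T = 0.161·V/[−S·ln(1−ᾱ)] = 0.161·210/58.150 = 0.58 s.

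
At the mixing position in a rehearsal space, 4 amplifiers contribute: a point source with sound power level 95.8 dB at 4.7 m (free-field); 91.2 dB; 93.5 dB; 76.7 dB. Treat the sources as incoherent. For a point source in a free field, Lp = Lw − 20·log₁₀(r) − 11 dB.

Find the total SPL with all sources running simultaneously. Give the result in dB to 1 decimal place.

Source at 4.7 m: Lp = 95.8 − 20·log₁₀(4.7) − 11 = 71.4 dB.
Σ 10^(Lᵢ/10) = 3.618e+09.
L_total = 10·log₁₀(3.618e+09) = 95.6 dB.

95.6 dB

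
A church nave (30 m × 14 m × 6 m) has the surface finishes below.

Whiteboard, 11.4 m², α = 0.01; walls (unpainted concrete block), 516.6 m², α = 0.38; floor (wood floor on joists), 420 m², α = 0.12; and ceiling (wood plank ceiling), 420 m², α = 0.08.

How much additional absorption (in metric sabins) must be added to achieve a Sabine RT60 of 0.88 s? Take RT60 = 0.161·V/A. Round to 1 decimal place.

Equivalent absorption area: A₁ = 11.4×0.01 + 516.6×0.38 + 420×0.12 + 420×0.08 = 280.422 m².
For T = 0.88 s, need A₂ = 0.161·V/T = 0.161·2520/0.88 = 461.045 sabins.
Additional absorption ΔA = 461.045 − 280.422 = 180.6 sabins.

180.6 sabins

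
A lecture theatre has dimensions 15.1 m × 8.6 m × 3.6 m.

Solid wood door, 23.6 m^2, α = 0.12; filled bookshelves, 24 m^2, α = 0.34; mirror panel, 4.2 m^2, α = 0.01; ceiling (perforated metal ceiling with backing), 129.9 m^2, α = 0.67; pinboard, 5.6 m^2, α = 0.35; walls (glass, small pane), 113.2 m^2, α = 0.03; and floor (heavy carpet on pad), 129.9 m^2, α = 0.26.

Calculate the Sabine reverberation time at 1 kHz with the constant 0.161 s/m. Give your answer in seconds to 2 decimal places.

A = Σ Sᵢαᵢ = 23.6*0.12 + 24*0.34 + 4.2*0.01 + 129.9*0.67 + 5.6*0.35 + 113.2*0.03 + 129.9*0.26 = 137.197 sabins.
Room volume: 467.496 m³.
Sabine: RT60 = 0.161 × 467.496 / 137.197 = 0.55 s.

0.55 s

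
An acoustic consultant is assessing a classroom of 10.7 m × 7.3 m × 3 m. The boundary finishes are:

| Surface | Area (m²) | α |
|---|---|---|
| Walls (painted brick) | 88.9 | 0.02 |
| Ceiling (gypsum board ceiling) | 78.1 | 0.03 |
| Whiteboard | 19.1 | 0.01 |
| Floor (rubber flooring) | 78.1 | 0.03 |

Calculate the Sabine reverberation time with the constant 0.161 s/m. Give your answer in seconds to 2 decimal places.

Equivalent absorption area: A = 88.9*0.02 + 78.1*0.03 + 19.1*0.01 + 78.1*0.03 = 6.655 m².
V = 10.7·7.3·3 = 234.33 m³.
RT60 = 0.161 · V / A = 0.161 × 234.33 / 6.655 = 5.67 s.

5.67 s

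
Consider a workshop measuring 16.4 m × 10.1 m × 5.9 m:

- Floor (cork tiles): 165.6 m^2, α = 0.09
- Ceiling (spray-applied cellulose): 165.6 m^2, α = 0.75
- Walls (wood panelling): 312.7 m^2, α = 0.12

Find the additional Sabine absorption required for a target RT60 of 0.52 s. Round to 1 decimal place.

Summing Sᵢαᵢ: 14.904 + 124.200 + 37.524 → A₁ = 176.628 sabins.
For T = 0.52 s, need A₂ = 0.161·V/T = 0.161·977.276/0.52 = 302.580 sabins.
Additional absorption ΔA = 302.580 − 176.628 = 126.0 sabins.

126.0 sabins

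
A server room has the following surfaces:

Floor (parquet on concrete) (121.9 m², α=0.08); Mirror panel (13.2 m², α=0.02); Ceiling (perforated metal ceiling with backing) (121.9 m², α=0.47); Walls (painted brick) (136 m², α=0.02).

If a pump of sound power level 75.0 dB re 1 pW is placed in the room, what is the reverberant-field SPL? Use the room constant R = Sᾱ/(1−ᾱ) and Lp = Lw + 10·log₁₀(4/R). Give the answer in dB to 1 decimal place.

A = 70.029 sabins; S = 393.0 m².
ᾱ = 0.1782, so room constant R = A/(1−ᾱ) = 85.214 m².
Lp = Lw + 10 log₁₀(4/R) = 75.0 -13.28 = 61.7 dB.

61.7 dB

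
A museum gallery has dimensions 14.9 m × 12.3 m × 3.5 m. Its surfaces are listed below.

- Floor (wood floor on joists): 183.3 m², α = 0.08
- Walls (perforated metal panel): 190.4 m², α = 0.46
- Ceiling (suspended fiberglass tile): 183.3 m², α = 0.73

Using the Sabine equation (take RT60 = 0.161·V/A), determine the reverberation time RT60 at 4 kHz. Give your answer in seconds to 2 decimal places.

Equivalent absorption area: A = 183.3×0.08 + 190.4×0.46 + 183.3×0.73 = 236.057 m².
V = 14.9·12.3·3.5 = 641.445 m³.
RT60 = 0.161 · V / A = 0.161 × 641.445 / 236.057 = 0.44 s.

0.44 seconds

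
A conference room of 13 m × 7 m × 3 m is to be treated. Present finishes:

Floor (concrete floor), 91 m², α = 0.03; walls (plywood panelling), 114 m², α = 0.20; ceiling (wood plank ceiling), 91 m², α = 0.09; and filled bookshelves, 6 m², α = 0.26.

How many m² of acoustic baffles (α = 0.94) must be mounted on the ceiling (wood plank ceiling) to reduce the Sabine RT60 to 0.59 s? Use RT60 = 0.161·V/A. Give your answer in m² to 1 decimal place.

46.1

Equivalent absorption area: A₁ = 91*0.03 + 114*0.20 + 91*0.09 + 6*0.26 = 35.280 m².
V = 273 m³. Target absorption A₂ = 0.161 × 273 / 0.59 = 74.497 sabins.
ΔA needed = 74.497 − 35.280 = 39.217 sabins.
Each m² of panel replacing the ceiling (wood plank ceiling) adds (0.94 − 0.09) = 0.85 sabins.
Area = ΔA/Δα = 39.217/0.85 = 46.1 m².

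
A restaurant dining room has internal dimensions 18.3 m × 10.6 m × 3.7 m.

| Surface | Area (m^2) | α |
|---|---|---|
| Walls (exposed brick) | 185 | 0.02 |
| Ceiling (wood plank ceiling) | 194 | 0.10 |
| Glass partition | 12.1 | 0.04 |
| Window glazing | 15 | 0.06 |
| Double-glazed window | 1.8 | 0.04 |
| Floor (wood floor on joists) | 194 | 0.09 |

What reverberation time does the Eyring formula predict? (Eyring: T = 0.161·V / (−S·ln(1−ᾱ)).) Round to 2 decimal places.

Total surface area S = 185 + 194 + 12.1 + 15 + 1.8 + 194 = 601.9 m^2.
Σ(Sᵢαᵢ) = 185·0.02 + 194·0.10 + 12.1·0.04 + 15·0.06 + 1.8·0.04 + 194·0.09 = 42.016.
Mean coefficient ᾱ = A/S = 0.0698.
Eyring denominator: −S ln(1−ᾱ) = 43.551.
V = 18.3 × 10.6 × 3.7 = 717.726 m³.
T = 0.161·V/[−S·ln(1−ᾱ)] = 0.161·717.726/43.551 = 2.65 s.

2.65 seconds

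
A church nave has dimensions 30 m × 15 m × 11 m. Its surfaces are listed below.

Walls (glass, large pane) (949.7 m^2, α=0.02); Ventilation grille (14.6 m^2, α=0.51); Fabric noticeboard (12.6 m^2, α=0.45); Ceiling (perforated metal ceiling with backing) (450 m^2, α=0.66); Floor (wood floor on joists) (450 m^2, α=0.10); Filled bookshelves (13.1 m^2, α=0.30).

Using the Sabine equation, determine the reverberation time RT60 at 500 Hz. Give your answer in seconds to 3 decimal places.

Equivalent absorption area: A = 949.7·0.02 + 14.6·0.51 + 12.6·0.45 + 450·0.66 + 450·0.10 + 13.1·0.30 = 378.040 m^2.
Room volume: 4950 m³.
Sabine: RT60 = 0.161 × 4950 / 378.040 = 2.108 s.

2.108 s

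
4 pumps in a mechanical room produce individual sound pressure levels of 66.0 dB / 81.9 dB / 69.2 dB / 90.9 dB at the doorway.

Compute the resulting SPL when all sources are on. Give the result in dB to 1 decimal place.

91.5 dB

Sum in the linear (power) domain: Σ 10^(Lᵢ/10) = 10^(66.0/10) + 10^(81.9/10) + 10^(69.2/10) + 10^(90.9/10) = 1.397e+09.
Combined level = 10 log₁₀(1.397e+09) = 91.5 dB.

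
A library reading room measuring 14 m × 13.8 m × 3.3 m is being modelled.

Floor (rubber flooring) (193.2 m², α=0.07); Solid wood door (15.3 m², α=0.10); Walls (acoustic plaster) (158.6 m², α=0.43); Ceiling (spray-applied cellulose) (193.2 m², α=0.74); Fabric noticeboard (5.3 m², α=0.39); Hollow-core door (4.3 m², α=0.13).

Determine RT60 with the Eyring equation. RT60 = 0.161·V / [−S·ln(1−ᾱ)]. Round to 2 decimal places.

0.35 sec

S = Σ Sᵢ = 569.9 m².
Σ(Sᵢαᵢ) = 193.2×0.07 + 15.3×0.10 + 158.6×0.43 + 193.2×0.74 + 5.3×0.39 + 4.3×0.13 = 228.846.
ᾱ = 228.846 / 569.9 = 0.4016.
−S·ln(1−ᾱ) = −569.9 × ln(1 − 0.4016) = 292.641.
V = 14 × 13.8 × 3.3 = 637.56 m³.
T = 0.161·V/[−S·ln(1−ᾱ)] = 0.161·637.56/292.641 = 0.35 s.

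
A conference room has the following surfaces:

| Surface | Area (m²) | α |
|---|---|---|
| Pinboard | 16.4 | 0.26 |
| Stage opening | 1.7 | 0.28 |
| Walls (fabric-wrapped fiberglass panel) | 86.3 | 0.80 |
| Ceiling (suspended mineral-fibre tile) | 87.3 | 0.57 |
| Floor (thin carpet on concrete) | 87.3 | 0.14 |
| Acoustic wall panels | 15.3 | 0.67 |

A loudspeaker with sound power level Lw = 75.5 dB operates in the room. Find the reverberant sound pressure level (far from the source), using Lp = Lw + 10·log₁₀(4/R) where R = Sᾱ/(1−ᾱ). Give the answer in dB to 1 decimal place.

A = 146.014 sabins; S = 294.3 m².
ᾱ = 0.4961, so room constant R = A/(1−ᾱ) = 289.768 m².
Lp = 75.5 + 10·log₁₀(4/289.768) = 75.5 + (-18.60) = 56.9 dB.

56.9 dB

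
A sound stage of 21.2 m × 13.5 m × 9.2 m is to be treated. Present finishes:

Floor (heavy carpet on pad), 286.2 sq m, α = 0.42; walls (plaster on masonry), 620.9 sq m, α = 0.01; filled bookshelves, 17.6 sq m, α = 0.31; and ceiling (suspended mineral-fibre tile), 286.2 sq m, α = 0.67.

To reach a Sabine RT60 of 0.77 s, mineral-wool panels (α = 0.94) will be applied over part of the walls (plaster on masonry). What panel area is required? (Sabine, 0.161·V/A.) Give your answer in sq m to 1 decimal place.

244.0

Equivalent absorption area: A₁ = 286.2*0.42 + 620.9*0.01 + 17.6*0.31 + 286.2*0.67 = 323.623 sq m.
V = 2633.04 m³. Target absorption A₂ = 0.161 × 2633.04 / 0.77 = 550.545 sabins.
Absorption to add: 550.545 − 323.623 = 226.922 sabins.
Each sq m of panel replacing the walls (plaster on masonry) adds (0.94 − 0.01) = 0.93 sabins.
Area = ΔA/Δα = 226.922/0.93 = 244.0 sq m.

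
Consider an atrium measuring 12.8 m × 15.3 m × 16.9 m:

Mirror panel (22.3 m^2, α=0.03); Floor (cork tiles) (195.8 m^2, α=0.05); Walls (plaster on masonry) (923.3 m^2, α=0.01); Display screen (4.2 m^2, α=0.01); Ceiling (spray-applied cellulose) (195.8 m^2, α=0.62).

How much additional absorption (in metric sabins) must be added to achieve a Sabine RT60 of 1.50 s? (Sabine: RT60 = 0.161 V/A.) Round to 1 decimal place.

214.1 sabins

A₁ = Σ Sᵢαᵢ = 22.3*0.03 + 195.8*0.05 + 923.3*0.01 + 4.2*0.01 + 195.8*0.62 = 141.130 sabins.
For T = 1.50 s, need A₂ = 0.161·V/T = 0.161·3309.696/1.50 = 355.241 sabins.
ΔA = A₂ − A₁ = 355.241 − 141.130 = 214.1 sabins.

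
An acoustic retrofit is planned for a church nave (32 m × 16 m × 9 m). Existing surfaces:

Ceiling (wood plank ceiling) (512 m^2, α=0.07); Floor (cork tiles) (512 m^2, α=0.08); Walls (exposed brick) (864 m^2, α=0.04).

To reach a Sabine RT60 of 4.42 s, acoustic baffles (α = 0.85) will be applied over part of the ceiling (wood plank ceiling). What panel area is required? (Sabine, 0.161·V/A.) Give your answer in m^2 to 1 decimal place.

72.4

Equivalent absorption area: A₁ = 512×0.07 + 512×0.08 + 864×0.04 = 111.360 m^2.
V = 4608 m³. Target absorption A₂ = 0.161 × 4608 / 4.42 = 167.848 sabins.
ΔA needed = 167.848 − 111.360 = 56.488 sabins.
Each m^2 of panel replacing the ceiling (wood plank ceiling) adds (0.85 − 0.07) = 0.78 sabins.
Panel area = 56.488 / 0.78 = 72.4 m^2.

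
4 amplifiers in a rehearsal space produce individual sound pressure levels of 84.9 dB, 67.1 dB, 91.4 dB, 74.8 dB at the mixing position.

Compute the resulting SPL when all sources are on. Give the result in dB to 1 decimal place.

92.4 dB

Sum in the linear (power) domain: Σ 10^(Lᵢ/10) = 10^(84.9/10) + 10^(67.1/10) + 10^(91.4/10) + 10^(74.8/10) = 1.725e+09.
Back to dB: 10·log₁₀ Σ = 92.4 dB.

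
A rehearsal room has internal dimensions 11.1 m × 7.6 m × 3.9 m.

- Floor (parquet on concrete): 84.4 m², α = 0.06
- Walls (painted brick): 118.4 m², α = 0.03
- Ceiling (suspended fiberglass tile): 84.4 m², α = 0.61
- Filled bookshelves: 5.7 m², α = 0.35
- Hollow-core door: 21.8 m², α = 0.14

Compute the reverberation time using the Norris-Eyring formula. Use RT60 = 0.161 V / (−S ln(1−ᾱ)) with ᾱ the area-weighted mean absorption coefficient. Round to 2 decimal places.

0.73 s

Total surface area S = 84.4 + 118.4 + 84.4 + 5.7 + 21.8 = 314.7 m².
Σ(Sᵢαᵢ) = 84.4×0.06 + 118.4×0.03 + 84.4×0.61 + 5.7×0.35 + 21.8×0.14 = 65.147.
ᾱ = 65.147 / 314.7 = 0.2070.
−S·ln(1−ᾱ) = −314.7 × ln(1 − 0.2070) = 72.989.
V = 11.1 × 7.6 × 3.9 = 329.004 m³.
RT60 = 0.161 × 329.004 / 72.989 = 0.73 s.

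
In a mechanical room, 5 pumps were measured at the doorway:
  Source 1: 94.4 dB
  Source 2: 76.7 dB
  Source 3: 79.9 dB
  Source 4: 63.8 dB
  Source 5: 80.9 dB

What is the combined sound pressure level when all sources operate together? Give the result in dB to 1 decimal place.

94.8 dB

Σ 10^(Lᵢ/10) = 3.024e+09.
Combined level = 10 log₁₀(3.024e+09) = 94.8 dB.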